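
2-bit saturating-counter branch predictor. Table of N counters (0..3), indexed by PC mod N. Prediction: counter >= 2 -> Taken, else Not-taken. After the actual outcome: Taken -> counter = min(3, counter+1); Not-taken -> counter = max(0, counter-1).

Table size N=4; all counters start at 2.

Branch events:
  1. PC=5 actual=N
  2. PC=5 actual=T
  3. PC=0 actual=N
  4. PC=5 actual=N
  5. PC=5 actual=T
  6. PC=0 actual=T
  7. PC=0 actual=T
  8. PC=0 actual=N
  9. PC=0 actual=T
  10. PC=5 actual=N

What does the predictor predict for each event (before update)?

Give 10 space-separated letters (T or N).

Answer: T N T T N N T T T T

Derivation:
Ev 1: PC=5 idx=1 pred=T actual=N -> ctr[1]=1
Ev 2: PC=5 idx=1 pred=N actual=T -> ctr[1]=2
Ev 3: PC=0 idx=0 pred=T actual=N -> ctr[0]=1
Ev 4: PC=5 idx=1 pred=T actual=N -> ctr[1]=1
Ev 5: PC=5 idx=1 pred=N actual=T -> ctr[1]=2
Ev 6: PC=0 idx=0 pred=N actual=T -> ctr[0]=2
Ev 7: PC=0 idx=0 pred=T actual=T -> ctr[0]=3
Ev 8: PC=0 idx=0 pred=T actual=N -> ctr[0]=2
Ev 9: PC=0 idx=0 pred=T actual=T -> ctr[0]=3
Ev 10: PC=5 idx=1 pred=T actual=N -> ctr[1]=1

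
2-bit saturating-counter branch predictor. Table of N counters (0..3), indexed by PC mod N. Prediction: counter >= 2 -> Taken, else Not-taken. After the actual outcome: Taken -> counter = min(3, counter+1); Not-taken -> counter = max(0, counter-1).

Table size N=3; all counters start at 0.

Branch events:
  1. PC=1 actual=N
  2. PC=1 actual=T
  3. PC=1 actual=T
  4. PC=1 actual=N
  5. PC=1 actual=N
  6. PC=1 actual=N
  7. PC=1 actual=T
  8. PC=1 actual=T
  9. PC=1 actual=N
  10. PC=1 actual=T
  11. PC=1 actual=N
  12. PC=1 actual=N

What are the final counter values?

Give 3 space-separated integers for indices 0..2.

Answer: 0 0 0

Derivation:
Ev 1: PC=1 idx=1 pred=N actual=N -> ctr[1]=0
Ev 2: PC=1 idx=1 pred=N actual=T -> ctr[1]=1
Ev 3: PC=1 idx=1 pred=N actual=T -> ctr[1]=2
Ev 4: PC=1 idx=1 pred=T actual=N -> ctr[1]=1
Ev 5: PC=1 idx=1 pred=N actual=N -> ctr[1]=0
Ev 6: PC=1 idx=1 pred=N actual=N -> ctr[1]=0
Ev 7: PC=1 idx=1 pred=N actual=T -> ctr[1]=1
Ev 8: PC=1 idx=1 pred=N actual=T -> ctr[1]=2
Ev 9: PC=1 idx=1 pred=T actual=N -> ctr[1]=1
Ev 10: PC=1 idx=1 pred=N actual=T -> ctr[1]=2
Ev 11: PC=1 idx=1 pred=T actual=N -> ctr[1]=1
Ev 12: PC=1 idx=1 pred=N actual=N -> ctr[1]=0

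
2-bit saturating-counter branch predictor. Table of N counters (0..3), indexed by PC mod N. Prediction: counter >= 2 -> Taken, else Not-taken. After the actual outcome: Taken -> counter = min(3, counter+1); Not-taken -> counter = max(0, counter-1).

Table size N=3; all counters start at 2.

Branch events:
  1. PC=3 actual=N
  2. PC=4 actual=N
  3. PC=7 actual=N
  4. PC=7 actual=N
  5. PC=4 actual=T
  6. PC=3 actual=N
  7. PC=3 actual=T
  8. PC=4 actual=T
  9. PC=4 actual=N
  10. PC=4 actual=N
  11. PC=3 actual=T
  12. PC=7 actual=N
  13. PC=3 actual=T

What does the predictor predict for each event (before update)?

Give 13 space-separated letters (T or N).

Ev 1: PC=3 idx=0 pred=T actual=N -> ctr[0]=1
Ev 2: PC=4 idx=1 pred=T actual=N -> ctr[1]=1
Ev 3: PC=7 idx=1 pred=N actual=N -> ctr[1]=0
Ev 4: PC=7 idx=1 pred=N actual=N -> ctr[1]=0
Ev 5: PC=4 idx=1 pred=N actual=T -> ctr[1]=1
Ev 6: PC=3 idx=0 pred=N actual=N -> ctr[0]=0
Ev 7: PC=3 idx=0 pred=N actual=T -> ctr[0]=1
Ev 8: PC=4 idx=1 pred=N actual=T -> ctr[1]=2
Ev 9: PC=4 idx=1 pred=T actual=N -> ctr[1]=1
Ev 10: PC=4 idx=1 pred=N actual=N -> ctr[1]=0
Ev 11: PC=3 idx=0 pred=N actual=T -> ctr[0]=2
Ev 12: PC=7 idx=1 pred=N actual=N -> ctr[1]=0
Ev 13: PC=3 idx=0 pred=T actual=T -> ctr[0]=3

Answer: T T N N N N N N T N N N T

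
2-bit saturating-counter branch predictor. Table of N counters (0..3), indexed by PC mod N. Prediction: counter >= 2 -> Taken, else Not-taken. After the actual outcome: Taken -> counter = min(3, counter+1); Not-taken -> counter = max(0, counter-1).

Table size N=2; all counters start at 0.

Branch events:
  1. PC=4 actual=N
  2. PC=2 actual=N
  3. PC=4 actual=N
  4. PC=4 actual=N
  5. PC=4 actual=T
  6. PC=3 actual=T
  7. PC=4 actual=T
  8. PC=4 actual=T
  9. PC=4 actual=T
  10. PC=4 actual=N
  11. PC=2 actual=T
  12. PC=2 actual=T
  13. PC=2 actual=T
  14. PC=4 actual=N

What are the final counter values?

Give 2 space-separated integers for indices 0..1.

Ev 1: PC=4 idx=0 pred=N actual=N -> ctr[0]=0
Ev 2: PC=2 idx=0 pred=N actual=N -> ctr[0]=0
Ev 3: PC=4 idx=0 pred=N actual=N -> ctr[0]=0
Ev 4: PC=4 idx=0 pred=N actual=N -> ctr[0]=0
Ev 5: PC=4 idx=0 pred=N actual=T -> ctr[0]=1
Ev 6: PC=3 idx=1 pred=N actual=T -> ctr[1]=1
Ev 7: PC=4 idx=0 pred=N actual=T -> ctr[0]=2
Ev 8: PC=4 idx=0 pred=T actual=T -> ctr[0]=3
Ev 9: PC=4 idx=0 pred=T actual=T -> ctr[0]=3
Ev 10: PC=4 idx=0 pred=T actual=N -> ctr[0]=2
Ev 11: PC=2 idx=0 pred=T actual=T -> ctr[0]=3
Ev 12: PC=2 idx=0 pred=T actual=T -> ctr[0]=3
Ev 13: PC=2 idx=0 pred=T actual=T -> ctr[0]=3
Ev 14: PC=4 idx=0 pred=T actual=N -> ctr[0]=2

Answer: 2 1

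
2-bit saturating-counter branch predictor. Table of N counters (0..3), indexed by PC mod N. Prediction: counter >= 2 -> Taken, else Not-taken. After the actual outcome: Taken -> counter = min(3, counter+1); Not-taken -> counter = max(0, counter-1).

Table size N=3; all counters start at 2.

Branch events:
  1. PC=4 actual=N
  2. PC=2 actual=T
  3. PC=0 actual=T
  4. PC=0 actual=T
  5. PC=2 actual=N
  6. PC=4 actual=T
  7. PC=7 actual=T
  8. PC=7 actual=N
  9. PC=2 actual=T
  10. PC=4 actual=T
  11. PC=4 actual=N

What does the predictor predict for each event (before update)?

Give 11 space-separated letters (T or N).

Ev 1: PC=4 idx=1 pred=T actual=N -> ctr[1]=1
Ev 2: PC=2 idx=2 pred=T actual=T -> ctr[2]=3
Ev 3: PC=0 idx=0 pred=T actual=T -> ctr[0]=3
Ev 4: PC=0 idx=0 pred=T actual=T -> ctr[0]=3
Ev 5: PC=2 idx=2 pred=T actual=N -> ctr[2]=2
Ev 6: PC=4 idx=1 pred=N actual=T -> ctr[1]=2
Ev 7: PC=7 idx=1 pred=T actual=T -> ctr[1]=3
Ev 8: PC=7 idx=1 pred=T actual=N -> ctr[1]=2
Ev 9: PC=2 idx=2 pred=T actual=T -> ctr[2]=3
Ev 10: PC=4 idx=1 pred=T actual=T -> ctr[1]=3
Ev 11: PC=4 idx=1 pred=T actual=N -> ctr[1]=2

Answer: T T T T T N T T T T T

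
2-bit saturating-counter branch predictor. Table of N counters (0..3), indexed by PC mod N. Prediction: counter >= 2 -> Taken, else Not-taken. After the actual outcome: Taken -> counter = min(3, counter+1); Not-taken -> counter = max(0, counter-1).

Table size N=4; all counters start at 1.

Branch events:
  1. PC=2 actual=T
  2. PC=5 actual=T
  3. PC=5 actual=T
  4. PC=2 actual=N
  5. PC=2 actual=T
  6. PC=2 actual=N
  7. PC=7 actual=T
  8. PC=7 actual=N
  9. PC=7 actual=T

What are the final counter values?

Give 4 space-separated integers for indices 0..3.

Answer: 1 3 1 2

Derivation:
Ev 1: PC=2 idx=2 pred=N actual=T -> ctr[2]=2
Ev 2: PC=5 idx=1 pred=N actual=T -> ctr[1]=2
Ev 3: PC=5 idx=1 pred=T actual=T -> ctr[1]=3
Ev 4: PC=2 idx=2 pred=T actual=N -> ctr[2]=1
Ev 5: PC=2 idx=2 pred=N actual=T -> ctr[2]=2
Ev 6: PC=2 idx=2 pred=T actual=N -> ctr[2]=1
Ev 7: PC=7 idx=3 pred=N actual=T -> ctr[3]=2
Ev 8: PC=7 idx=3 pred=T actual=N -> ctr[3]=1
Ev 9: PC=7 idx=3 pred=N actual=T -> ctr[3]=2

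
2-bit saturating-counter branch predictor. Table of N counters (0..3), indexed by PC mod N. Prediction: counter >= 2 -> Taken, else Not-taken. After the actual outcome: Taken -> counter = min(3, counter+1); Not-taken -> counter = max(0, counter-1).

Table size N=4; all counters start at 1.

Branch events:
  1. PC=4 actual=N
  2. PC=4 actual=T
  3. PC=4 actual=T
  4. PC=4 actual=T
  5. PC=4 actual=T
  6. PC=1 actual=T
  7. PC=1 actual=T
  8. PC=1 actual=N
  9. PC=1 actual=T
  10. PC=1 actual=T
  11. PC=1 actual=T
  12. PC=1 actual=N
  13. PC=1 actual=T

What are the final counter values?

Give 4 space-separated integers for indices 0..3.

Ev 1: PC=4 idx=0 pred=N actual=N -> ctr[0]=0
Ev 2: PC=4 idx=0 pred=N actual=T -> ctr[0]=1
Ev 3: PC=4 idx=0 pred=N actual=T -> ctr[0]=2
Ev 4: PC=4 idx=0 pred=T actual=T -> ctr[0]=3
Ev 5: PC=4 idx=0 pred=T actual=T -> ctr[0]=3
Ev 6: PC=1 idx=1 pred=N actual=T -> ctr[1]=2
Ev 7: PC=1 idx=1 pred=T actual=T -> ctr[1]=3
Ev 8: PC=1 idx=1 pred=T actual=N -> ctr[1]=2
Ev 9: PC=1 idx=1 pred=T actual=T -> ctr[1]=3
Ev 10: PC=1 idx=1 pred=T actual=T -> ctr[1]=3
Ev 11: PC=1 idx=1 pred=T actual=T -> ctr[1]=3
Ev 12: PC=1 idx=1 pred=T actual=N -> ctr[1]=2
Ev 13: PC=1 idx=1 pred=T actual=T -> ctr[1]=3

Answer: 3 3 1 1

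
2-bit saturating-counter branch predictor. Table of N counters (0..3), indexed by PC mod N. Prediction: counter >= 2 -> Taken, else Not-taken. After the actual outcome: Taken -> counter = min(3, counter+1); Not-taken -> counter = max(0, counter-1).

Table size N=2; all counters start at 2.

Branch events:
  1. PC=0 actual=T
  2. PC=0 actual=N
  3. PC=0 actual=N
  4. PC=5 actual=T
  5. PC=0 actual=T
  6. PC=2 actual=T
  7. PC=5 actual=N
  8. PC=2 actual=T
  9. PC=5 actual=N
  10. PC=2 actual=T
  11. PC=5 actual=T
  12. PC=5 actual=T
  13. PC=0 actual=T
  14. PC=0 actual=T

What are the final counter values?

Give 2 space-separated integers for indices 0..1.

Answer: 3 3

Derivation:
Ev 1: PC=0 idx=0 pred=T actual=T -> ctr[0]=3
Ev 2: PC=0 idx=0 pred=T actual=N -> ctr[0]=2
Ev 3: PC=0 idx=0 pred=T actual=N -> ctr[0]=1
Ev 4: PC=5 idx=1 pred=T actual=T -> ctr[1]=3
Ev 5: PC=0 idx=0 pred=N actual=T -> ctr[0]=2
Ev 6: PC=2 idx=0 pred=T actual=T -> ctr[0]=3
Ev 7: PC=5 idx=1 pred=T actual=N -> ctr[1]=2
Ev 8: PC=2 idx=0 pred=T actual=T -> ctr[0]=3
Ev 9: PC=5 idx=1 pred=T actual=N -> ctr[1]=1
Ev 10: PC=2 idx=0 pred=T actual=T -> ctr[0]=3
Ev 11: PC=5 idx=1 pred=N actual=T -> ctr[1]=2
Ev 12: PC=5 idx=1 pred=T actual=T -> ctr[1]=3
Ev 13: PC=0 idx=0 pred=T actual=T -> ctr[0]=3
Ev 14: PC=0 idx=0 pred=T actual=T -> ctr[0]=3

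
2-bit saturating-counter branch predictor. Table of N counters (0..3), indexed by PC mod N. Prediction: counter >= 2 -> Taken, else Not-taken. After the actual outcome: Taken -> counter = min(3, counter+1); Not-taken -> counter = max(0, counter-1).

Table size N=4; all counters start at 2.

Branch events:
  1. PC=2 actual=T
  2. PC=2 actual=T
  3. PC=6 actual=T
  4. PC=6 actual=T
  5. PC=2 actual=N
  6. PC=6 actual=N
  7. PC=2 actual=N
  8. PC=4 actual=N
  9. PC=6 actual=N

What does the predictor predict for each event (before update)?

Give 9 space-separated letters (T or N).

Ev 1: PC=2 idx=2 pred=T actual=T -> ctr[2]=3
Ev 2: PC=2 idx=2 pred=T actual=T -> ctr[2]=3
Ev 3: PC=6 idx=2 pred=T actual=T -> ctr[2]=3
Ev 4: PC=6 idx=2 pred=T actual=T -> ctr[2]=3
Ev 5: PC=2 idx=2 pred=T actual=N -> ctr[2]=2
Ev 6: PC=6 idx=2 pred=T actual=N -> ctr[2]=1
Ev 7: PC=2 idx=2 pred=N actual=N -> ctr[2]=0
Ev 8: PC=4 idx=0 pred=T actual=N -> ctr[0]=1
Ev 9: PC=6 idx=2 pred=N actual=N -> ctr[2]=0

Answer: T T T T T T N T N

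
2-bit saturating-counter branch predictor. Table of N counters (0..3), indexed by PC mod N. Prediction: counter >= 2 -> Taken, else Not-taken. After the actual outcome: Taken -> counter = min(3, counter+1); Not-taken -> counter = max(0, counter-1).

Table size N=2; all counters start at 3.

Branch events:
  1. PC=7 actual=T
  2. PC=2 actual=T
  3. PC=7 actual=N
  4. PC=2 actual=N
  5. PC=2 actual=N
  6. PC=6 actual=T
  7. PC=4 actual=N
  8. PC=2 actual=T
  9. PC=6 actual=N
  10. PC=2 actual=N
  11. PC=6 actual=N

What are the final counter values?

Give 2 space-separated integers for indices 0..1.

Ev 1: PC=7 idx=1 pred=T actual=T -> ctr[1]=3
Ev 2: PC=2 idx=0 pred=T actual=T -> ctr[0]=3
Ev 3: PC=7 idx=1 pred=T actual=N -> ctr[1]=2
Ev 4: PC=2 idx=0 pred=T actual=N -> ctr[0]=2
Ev 5: PC=2 idx=0 pred=T actual=N -> ctr[0]=1
Ev 6: PC=6 idx=0 pred=N actual=T -> ctr[0]=2
Ev 7: PC=4 idx=0 pred=T actual=N -> ctr[0]=1
Ev 8: PC=2 idx=0 pred=N actual=T -> ctr[0]=2
Ev 9: PC=6 idx=0 pred=T actual=N -> ctr[0]=1
Ev 10: PC=2 idx=0 pred=N actual=N -> ctr[0]=0
Ev 11: PC=6 idx=0 pred=N actual=N -> ctr[0]=0

Answer: 0 2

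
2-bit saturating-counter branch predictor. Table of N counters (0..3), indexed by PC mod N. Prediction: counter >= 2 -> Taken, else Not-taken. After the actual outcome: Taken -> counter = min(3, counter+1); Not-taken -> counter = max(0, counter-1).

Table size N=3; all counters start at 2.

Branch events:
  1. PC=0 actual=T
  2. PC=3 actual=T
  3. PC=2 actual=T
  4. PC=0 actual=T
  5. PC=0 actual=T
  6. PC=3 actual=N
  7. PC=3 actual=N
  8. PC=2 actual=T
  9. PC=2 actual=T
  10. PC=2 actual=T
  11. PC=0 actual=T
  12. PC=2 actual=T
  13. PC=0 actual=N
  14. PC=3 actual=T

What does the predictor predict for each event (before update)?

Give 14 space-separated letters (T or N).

Ev 1: PC=0 idx=0 pred=T actual=T -> ctr[0]=3
Ev 2: PC=3 idx=0 pred=T actual=T -> ctr[0]=3
Ev 3: PC=2 idx=2 pred=T actual=T -> ctr[2]=3
Ev 4: PC=0 idx=0 pred=T actual=T -> ctr[0]=3
Ev 5: PC=0 idx=0 pred=T actual=T -> ctr[0]=3
Ev 6: PC=3 idx=0 pred=T actual=N -> ctr[0]=2
Ev 7: PC=3 idx=0 pred=T actual=N -> ctr[0]=1
Ev 8: PC=2 idx=2 pred=T actual=T -> ctr[2]=3
Ev 9: PC=2 idx=2 pred=T actual=T -> ctr[2]=3
Ev 10: PC=2 idx=2 pred=T actual=T -> ctr[2]=3
Ev 11: PC=0 idx=0 pred=N actual=T -> ctr[0]=2
Ev 12: PC=2 idx=2 pred=T actual=T -> ctr[2]=3
Ev 13: PC=0 idx=0 pred=T actual=N -> ctr[0]=1
Ev 14: PC=3 idx=0 pred=N actual=T -> ctr[0]=2

Answer: T T T T T T T T T T N T T N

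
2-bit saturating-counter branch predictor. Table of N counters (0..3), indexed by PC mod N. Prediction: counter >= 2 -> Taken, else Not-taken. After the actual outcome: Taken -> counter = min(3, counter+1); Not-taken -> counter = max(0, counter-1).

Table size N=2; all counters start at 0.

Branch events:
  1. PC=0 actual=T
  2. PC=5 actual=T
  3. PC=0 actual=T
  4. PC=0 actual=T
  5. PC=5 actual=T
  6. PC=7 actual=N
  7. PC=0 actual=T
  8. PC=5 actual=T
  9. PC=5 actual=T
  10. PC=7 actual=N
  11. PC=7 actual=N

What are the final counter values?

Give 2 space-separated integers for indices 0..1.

Ev 1: PC=0 idx=0 pred=N actual=T -> ctr[0]=1
Ev 2: PC=5 idx=1 pred=N actual=T -> ctr[1]=1
Ev 3: PC=0 idx=0 pred=N actual=T -> ctr[0]=2
Ev 4: PC=0 idx=0 pred=T actual=T -> ctr[0]=3
Ev 5: PC=5 idx=1 pred=N actual=T -> ctr[1]=2
Ev 6: PC=7 idx=1 pred=T actual=N -> ctr[1]=1
Ev 7: PC=0 idx=0 pred=T actual=T -> ctr[0]=3
Ev 8: PC=5 idx=1 pred=N actual=T -> ctr[1]=2
Ev 9: PC=5 idx=1 pred=T actual=T -> ctr[1]=3
Ev 10: PC=7 idx=1 pred=T actual=N -> ctr[1]=2
Ev 11: PC=7 idx=1 pred=T actual=N -> ctr[1]=1

Answer: 3 1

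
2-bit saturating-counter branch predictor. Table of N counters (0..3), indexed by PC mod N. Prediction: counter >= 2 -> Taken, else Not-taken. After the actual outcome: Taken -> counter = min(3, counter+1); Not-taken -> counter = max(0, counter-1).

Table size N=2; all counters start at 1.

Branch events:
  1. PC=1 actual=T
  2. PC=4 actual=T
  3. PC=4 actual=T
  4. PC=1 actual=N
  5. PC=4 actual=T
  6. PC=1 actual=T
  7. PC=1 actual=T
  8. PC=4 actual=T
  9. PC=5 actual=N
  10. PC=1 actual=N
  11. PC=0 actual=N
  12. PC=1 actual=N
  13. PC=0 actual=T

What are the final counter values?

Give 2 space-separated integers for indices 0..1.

Ev 1: PC=1 idx=1 pred=N actual=T -> ctr[1]=2
Ev 2: PC=4 idx=0 pred=N actual=T -> ctr[0]=2
Ev 3: PC=4 idx=0 pred=T actual=T -> ctr[0]=3
Ev 4: PC=1 idx=1 pred=T actual=N -> ctr[1]=1
Ev 5: PC=4 idx=0 pred=T actual=T -> ctr[0]=3
Ev 6: PC=1 idx=1 pred=N actual=T -> ctr[1]=2
Ev 7: PC=1 idx=1 pred=T actual=T -> ctr[1]=3
Ev 8: PC=4 idx=0 pred=T actual=T -> ctr[0]=3
Ev 9: PC=5 idx=1 pred=T actual=N -> ctr[1]=2
Ev 10: PC=1 idx=1 pred=T actual=N -> ctr[1]=1
Ev 11: PC=0 idx=0 pred=T actual=N -> ctr[0]=2
Ev 12: PC=1 idx=1 pred=N actual=N -> ctr[1]=0
Ev 13: PC=0 idx=0 pred=T actual=T -> ctr[0]=3

Answer: 3 0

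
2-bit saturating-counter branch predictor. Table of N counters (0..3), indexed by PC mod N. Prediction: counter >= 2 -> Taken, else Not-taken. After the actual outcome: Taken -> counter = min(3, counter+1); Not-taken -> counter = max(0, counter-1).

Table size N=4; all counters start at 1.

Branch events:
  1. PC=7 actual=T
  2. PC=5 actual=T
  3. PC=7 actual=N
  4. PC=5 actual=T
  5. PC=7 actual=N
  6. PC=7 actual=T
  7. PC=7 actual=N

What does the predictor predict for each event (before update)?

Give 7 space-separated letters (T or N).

Ev 1: PC=7 idx=3 pred=N actual=T -> ctr[3]=2
Ev 2: PC=5 idx=1 pred=N actual=T -> ctr[1]=2
Ev 3: PC=7 idx=3 pred=T actual=N -> ctr[3]=1
Ev 4: PC=5 idx=1 pred=T actual=T -> ctr[1]=3
Ev 5: PC=7 idx=3 pred=N actual=N -> ctr[3]=0
Ev 6: PC=7 idx=3 pred=N actual=T -> ctr[3]=1
Ev 7: PC=7 idx=3 pred=N actual=N -> ctr[3]=0

Answer: N N T T N N N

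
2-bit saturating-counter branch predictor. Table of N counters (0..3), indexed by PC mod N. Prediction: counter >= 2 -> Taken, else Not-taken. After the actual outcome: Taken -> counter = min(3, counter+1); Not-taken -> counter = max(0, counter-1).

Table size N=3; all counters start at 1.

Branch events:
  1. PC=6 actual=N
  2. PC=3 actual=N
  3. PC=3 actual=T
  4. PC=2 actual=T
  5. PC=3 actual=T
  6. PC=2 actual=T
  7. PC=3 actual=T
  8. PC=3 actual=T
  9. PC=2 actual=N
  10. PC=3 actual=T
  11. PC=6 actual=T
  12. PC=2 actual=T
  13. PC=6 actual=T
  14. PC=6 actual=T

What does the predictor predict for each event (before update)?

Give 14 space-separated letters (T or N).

Answer: N N N N N T T T T T T T T T

Derivation:
Ev 1: PC=6 idx=0 pred=N actual=N -> ctr[0]=0
Ev 2: PC=3 idx=0 pred=N actual=N -> ctr[0]=0
Ev 3: PC=3 idx=0 pred=N actual=T -> ctr[0]=1
Ev 4: PC=2 idx=2 pred=N actual=T -> ctr[2]=2
Ev 5: PC=3 idx=0 pred=N actual=T -> ctr[0]=2
Ev 6: PC=2 idx=2 pred=T actual=T -> ctr[2]=3
Ev 7: PC=3 idx=0 pred=T actual=T -> ctr[0]=3
Ev 8: PC=3 idx=0 pred=T actual=T -> ctr[0]=3
Ev 9: PC=2 idx=2 pred=T actual=N -> ctr[2]=2
Ev 10: PC=3 idx=0 pred=T actual=T -> ctr[0]=3
Ev 11: PC=6 idx=0 pred=T actual=T -> ctr[0]=3
Ev 12: PC=2 idx=2 pred=T actual=T -> ctr[2]=3
Ev 13: PC=6 idx=0 pred=T actual=T -> ctr[0]=3
Ev 14: PC=6 idx=0 pred=T actual=T -> ctr[0]=3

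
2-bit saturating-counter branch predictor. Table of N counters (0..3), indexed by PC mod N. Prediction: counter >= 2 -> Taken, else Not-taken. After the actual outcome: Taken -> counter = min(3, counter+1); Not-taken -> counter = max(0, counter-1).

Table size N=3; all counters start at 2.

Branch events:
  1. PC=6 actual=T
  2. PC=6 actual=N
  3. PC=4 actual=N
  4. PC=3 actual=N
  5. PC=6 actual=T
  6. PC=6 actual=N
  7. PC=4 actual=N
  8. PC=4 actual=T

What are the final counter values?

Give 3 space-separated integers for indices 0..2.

Ev 1: PC=6 idx=0 pred=T actual=T -> ctr[0]=3
Ev 2: PC=6 idx=0 pred=T actual=N -> ctr[0]=2
Ev 3: PC=4 idx=1 pred=T actual=N -> ctr[1]=1
Ev 4: PC=3 idx=0 pred=T actual=N -> ctr[0]=1
Ev 5: PC=6 idx=0 pred=N actual=T -> ctr[0]=2
Ev 6: PC=6 idx=0 pred=T actual=N -> ctr[0]=1
Ev 7: PC=4 idx=1 pred=N actual=N -> ctr[1]=0
Ev 8: PC=4 idx=1 pred=N actual=T -> ctr[1]=1

Answer: 1 1 2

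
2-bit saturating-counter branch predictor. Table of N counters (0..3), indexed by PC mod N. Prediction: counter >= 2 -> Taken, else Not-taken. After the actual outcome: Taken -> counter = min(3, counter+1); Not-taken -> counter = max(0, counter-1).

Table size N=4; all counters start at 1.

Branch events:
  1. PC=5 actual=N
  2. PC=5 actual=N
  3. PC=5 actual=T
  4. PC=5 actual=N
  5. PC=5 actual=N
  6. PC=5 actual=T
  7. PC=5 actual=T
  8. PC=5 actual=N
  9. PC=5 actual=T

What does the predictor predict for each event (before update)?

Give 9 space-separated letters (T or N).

Ev 1: PC=5 idx=1 pred=N actual=N -> ctr[1]=0
Ev 2: PC=5 idx=1 pred=N actual=N -> ctr[1]=0
Ev 3: PC=5 idx=1 pred=N actual=T -> ctr[1]=1
Ev 4: PC=5 idx=1 pred=N actual=N -> ctr[1]=0
Ev 5: PC=5 idx=1 pred=N actual=N -> ctr[1]=0
Ev 6: PC=5 idx=1 pred=N actual=T -> ctr[1]=1
Ev 7: PC=5 idx=1 pred=N actual=T -> ctr[1]=2
Ev 8: PC=5 idx=1 pred=T actual=N -> ctr[1]=1
Ev 9: PC=5 idx=1 pred=N actual=T -> ctr[1]=2

Answer: N N N N N N N T N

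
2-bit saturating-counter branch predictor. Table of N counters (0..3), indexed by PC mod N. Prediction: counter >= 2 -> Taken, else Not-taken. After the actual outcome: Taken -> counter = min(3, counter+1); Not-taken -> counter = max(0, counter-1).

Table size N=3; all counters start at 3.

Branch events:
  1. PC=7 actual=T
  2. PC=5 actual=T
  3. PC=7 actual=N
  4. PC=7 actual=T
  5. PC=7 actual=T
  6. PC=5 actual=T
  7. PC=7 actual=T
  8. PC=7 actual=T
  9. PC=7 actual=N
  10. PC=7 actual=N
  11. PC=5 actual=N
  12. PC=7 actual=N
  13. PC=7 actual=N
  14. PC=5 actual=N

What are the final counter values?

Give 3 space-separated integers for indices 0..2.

Ev 1: PC=7 idx=1 pred=T actual=T -> ctr[1]=3
Ev 2: PC=5 idx=2 pred=T actual=T -> ctr[2]=3
Ev 3: PC=7 idx=1 pred=T actual=N -> ctr[1]=2
Ev 4: PC=7 idx=1 pred=T actual=T -> ctr[1]=3
Ev 5: PC=7 idx=1 pred=T actual=T -> ctr[1]=3
Ev 6: PC=5 idx=2 pred=T actual=T -> ctr[2]=3
Ev 7: PC=7 idx=1 pred=T actual=T -> ctr[1]=3
Ev 8: PC=7 idx=1 pred=T actual=T -> ctr[1]=3
Ev 9: PC=7 idx=1 pred=T actual=N -> ctr[1]=2
Ev 10: PC=7 idx=1 pred=T actual=N -> ctr[1]=1
Ev 11: PC=5 idx=2 pred=T actual=N -> ctr[2]=2
Ev 12: PC=7 idx=1 pred=N actual=N -> ctr[1]=0
Ev 13: PC=7 idx=1 pred=N actual=N -> ctr[1]=0
Ev 14: PC=5 idx=2 pred=T actual=N -> ctr[2]=1

Answer: 3 0 1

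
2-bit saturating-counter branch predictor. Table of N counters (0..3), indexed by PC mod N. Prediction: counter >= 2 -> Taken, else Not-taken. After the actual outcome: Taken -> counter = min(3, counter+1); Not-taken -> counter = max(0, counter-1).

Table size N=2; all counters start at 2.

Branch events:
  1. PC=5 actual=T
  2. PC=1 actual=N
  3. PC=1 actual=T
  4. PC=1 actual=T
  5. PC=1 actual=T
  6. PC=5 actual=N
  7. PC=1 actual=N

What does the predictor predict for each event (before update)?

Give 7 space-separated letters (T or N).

Answer: T T T T T T T

Derivation:
Ev 1: PC=5 idx=1 pred=T actual=T -> ctr[1]=3
Ev 2: PC=1 idx=1 pred=T actual=N -> ctr[1]=2
Ev 3: PC=1 idx=1 pred=T actual=T -> ctr[1]=3
Ev 4: PC=1 idx=1 pred=T actual=T -> ctr[1]=3
Ev 5: PC=1 idx=1 pred=T actual=T -> ctr[1]=3
Ev 6: PC=5 idx=1 pred=T actual=N -> ctr[1]=2
Ev 7: PC=1 idx=1 pred=T actual=N -> ctr[1]=1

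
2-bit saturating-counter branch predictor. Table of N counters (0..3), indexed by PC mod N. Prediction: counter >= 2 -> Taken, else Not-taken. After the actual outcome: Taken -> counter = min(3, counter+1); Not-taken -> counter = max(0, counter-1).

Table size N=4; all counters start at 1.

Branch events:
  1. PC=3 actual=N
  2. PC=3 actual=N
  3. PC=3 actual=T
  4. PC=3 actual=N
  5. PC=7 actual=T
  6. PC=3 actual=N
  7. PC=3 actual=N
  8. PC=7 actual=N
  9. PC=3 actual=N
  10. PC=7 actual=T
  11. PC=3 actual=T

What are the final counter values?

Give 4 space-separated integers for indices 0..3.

Answer: 1 1 1 2

Derivation:
Ev 1: PC=3 idx=3 pred=N actual=N -> ctr[3]=0
Ev 2: PC=3 idx=3 pred=N actual=N -> ctr[3]=0
Ev 3: PC=3 idx=3 pred=N actual=T -> ctr[3]=1
Ev 4: PC=3 idx=3 pred=N actual=N -> ctr[3]=0
Ev 5: PC=7 idx=3 pred=N actual=T -> ctr[3]=1
Ev 6: PC=3 idx=3 pred=N actual=N -> ctr[3]=0
Ev 7: PC=3 idx=3 pred=N actual=N -> ctr[3]=0
Ev 8: PC=7 idx=3 pred=N actual=N -> ctr[3]=0
Ev 9: PC=3 idx=3 pred=N actual=N -> ctr[3]=0
Ev 10: PC=7 idx=3 pred=N actual=T -> ctr[3]=1
Ev 11: PC=3 idx=3 pred=N actual=T -> ctr[3]=2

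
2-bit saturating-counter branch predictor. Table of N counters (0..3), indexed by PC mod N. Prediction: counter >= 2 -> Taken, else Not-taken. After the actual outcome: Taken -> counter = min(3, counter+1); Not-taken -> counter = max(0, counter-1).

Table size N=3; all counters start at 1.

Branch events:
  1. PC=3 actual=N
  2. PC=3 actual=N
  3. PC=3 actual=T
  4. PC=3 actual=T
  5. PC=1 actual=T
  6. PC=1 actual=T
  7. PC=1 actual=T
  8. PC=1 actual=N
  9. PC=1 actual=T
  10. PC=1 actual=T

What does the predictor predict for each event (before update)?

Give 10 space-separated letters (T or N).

Ev 1: PC=3 idx=0 pred=N actual=N -> ctr[0]=0
Ev 2: PC=3 idx=0 pred=N actual=N -> ctr[0]=0
Ev 3: PC=3 idx=0 pred=N actual=T -> ctr[0]=1
Ev 4: PC=3 idx=0 pred=N actual=T -> ctr[0]=2
Ev 5: PC=1 idx=1 pred=N actual=T -> ctr[1]=2
Ev 6: PC=1 idx=1 pred=T actual=T -> ctr[1]=3
Ev 7: PC=1 idx=1 pred=T actual=T -> ctr[1]=3
Ev 8: PC=1 idx=1 pred=T actual=N -> ctr[1]=2
Ev 9: PC=1 idx=1 pred=T actual=T -> ctr[1]=3
Ev 10: PC=1 idx=1 pred=T actual=T -> ctr[1]=3

Answer: N N N N N T T T T T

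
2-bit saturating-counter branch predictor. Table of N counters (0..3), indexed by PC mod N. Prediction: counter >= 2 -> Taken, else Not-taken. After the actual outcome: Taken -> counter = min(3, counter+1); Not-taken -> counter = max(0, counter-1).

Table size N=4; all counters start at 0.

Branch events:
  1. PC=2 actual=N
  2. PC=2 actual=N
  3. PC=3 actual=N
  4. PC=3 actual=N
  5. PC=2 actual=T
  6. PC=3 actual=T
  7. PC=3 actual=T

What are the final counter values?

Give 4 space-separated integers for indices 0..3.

Answer: 0 0 1 2

Derivation:
Ev 1: PC=2 idx=2 pred=N actual=N -> ctr[2]=0
Ev 2: PC=2 idx=2 pred=N actual=N -> ctr[2]=0
Ev 3: PC=3 idx=3 pred=N actual=N -> ctr[3]=0
Ev 4: PC=3 idx=3 pred=N actual=N -> ctr[3]=0
Ev 5: PC=2 idx=2 pred=N actual=T -> ctr[2]=1
Ev 6: PC=3 idx=3 pred=N actual=T -> ctr[3]=1
Ev 7: PC=3 idx=3 pred=N actual=T -> ctr[3]=2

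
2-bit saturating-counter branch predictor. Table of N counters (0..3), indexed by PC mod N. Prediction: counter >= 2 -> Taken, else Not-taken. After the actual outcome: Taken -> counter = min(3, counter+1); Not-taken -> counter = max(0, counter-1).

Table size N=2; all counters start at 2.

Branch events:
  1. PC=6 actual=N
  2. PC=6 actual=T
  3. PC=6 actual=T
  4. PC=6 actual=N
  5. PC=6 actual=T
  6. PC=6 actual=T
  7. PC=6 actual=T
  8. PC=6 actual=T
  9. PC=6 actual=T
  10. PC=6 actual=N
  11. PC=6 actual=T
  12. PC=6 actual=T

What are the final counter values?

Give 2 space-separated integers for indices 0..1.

Ev 1: PC=6 idx=0 pred=T actual=N -> ctr[0]=1
Ev 2: PC=6 idx=0 pred=N actual=T -> ctr[0]=2
Ev 3: PC=6 idx=0 pred=T actual=T -> ctr[0]=3
Ev 4: PC=6 idx=0 pred=T actual=N -> ctr[0]=2
Ev 5: PC=6 idx=0 pred=T actual=T -> ctr[0]=3
Ev 6: PC=6 idx=0 pred=T actual=T -> ctr[0]=3
Ev 7: PC=6 idx=0 pred=T actual=T -> ctr[0]=3
Ev 8: PC=6 idx=0 pred=T actual=T -> ctr[0]=3
Ev 9: PC=6 idx=0 pred=T actual=T -> ctr[0]=3
Ev 10: PC=6 idx=0 pred=T actual=N -> ctr[0]=2
Ev 11: PC=6 idx=0 pred=T actual=T -> ctr[0]=3
Ev 12: PC=6 idx=0 pred=T actual=T -> ctr[0]=3

Answer: 3 2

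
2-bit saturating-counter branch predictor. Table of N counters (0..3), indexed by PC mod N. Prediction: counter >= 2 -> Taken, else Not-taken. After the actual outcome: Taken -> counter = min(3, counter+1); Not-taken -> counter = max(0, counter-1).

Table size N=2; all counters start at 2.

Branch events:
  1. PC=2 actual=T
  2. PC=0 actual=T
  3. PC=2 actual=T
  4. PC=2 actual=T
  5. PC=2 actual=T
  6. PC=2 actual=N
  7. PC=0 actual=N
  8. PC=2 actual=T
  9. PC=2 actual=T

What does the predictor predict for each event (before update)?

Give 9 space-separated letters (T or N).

Answer: T T T T T T T N T

Derivation:
Ev 1: PC=2 idx=0 pred=T actual=T -> ctr[0]=3
Ev 2: PC=0 idx=0 pred=T actual=T -> ctr[0]=3
Ev 3: PC=2 idx=0 pred=T actual=T -> ctr[0]=3
Ev 4: PC=2 idx=0 pred=T actual=T -> ctr[0]=3
Ev 5: PC=2 idx=0 pred=T actual=T -> ctr[0]=3
Ev 6: PC=2 idx=0 pred=T actual=N -> ctr[0]=2
Ev 7: PC=0 idx=0 pred=T actual=N -> ctr[0]=1
Ev 8: PC=2 idx=0 pred=N actual=T -> ctr[0]=2
Ev 9: PC=2 idx=0 pred=T actual=T -> ctr[0]=3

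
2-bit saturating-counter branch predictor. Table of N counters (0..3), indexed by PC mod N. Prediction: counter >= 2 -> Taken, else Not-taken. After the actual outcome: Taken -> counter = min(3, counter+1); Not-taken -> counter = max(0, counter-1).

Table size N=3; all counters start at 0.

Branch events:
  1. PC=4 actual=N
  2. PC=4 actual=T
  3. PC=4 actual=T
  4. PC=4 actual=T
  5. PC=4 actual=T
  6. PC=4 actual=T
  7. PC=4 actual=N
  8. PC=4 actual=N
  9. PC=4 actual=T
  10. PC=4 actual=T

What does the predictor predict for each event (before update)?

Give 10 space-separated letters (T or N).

Ev 1: PC=4 idx=1 pred=N actual=N -> ctr[1]=0
Ev 2: PC=4 idx=1 pred=N actual=T -> ctr[1]=1
Ev 3: PC=4 idx=1 pred=N actual=T -> ctr[1]=2
Ev 4: PC=4 idx=1 pred=T actual=T -> ctr[1]=3
Ev 5: PC=4 idx=1 pred=T actual=T -> ctr[1]=3
Ev 6: PC=4 idx=1 pred=T actual=T -> ctr[1]=3
Ev 7: PC=4 idx=1 pred=T actual=N -> ctr[1]=2
Ev 8: PC=4 idx=1 pred=T actual=N -> ctr[1]=1
Ev 9: PC=4 idx=1 pred=N actual=T -> ctr[1]=2
Ev 10: PC=4 idx=1 pred=T actual=T -> ctr[1]=3

Answer: N N N T T T T T N T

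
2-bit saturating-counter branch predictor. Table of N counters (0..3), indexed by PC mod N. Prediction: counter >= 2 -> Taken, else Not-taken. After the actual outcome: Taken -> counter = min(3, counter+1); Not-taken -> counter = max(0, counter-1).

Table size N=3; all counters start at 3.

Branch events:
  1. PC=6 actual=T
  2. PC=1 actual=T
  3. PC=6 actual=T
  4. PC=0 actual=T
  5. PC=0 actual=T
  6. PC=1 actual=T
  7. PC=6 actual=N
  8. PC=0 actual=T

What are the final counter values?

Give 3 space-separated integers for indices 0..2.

Ev 1: PC=6 idx=0 pred=T actual=T -> ctr[0]=3
Ev 2: PC=1 idx=1 pred=T actual=T -> ctr[1]=3
Ev 3: PC=6 idx=0 pred=T actual=T -> ctr[0]=3
Ev 4: PC=0 idx=0 pred=T actual=T -> ctr[0]=3
Ev 5: PC=0 idx=0 pred=T actual=T -> ctr[0]=3
Ev 6: PC=1 idx=1 pred=T actual=T -> ctr[1]=3
Ev 7: PC=6 idx=0 pred=T actual=N -> ctr[0]=2
Ev 8: PC=0 idx=0 pred=T actual=T -> ctr[0]=3

Answer: 3 3 3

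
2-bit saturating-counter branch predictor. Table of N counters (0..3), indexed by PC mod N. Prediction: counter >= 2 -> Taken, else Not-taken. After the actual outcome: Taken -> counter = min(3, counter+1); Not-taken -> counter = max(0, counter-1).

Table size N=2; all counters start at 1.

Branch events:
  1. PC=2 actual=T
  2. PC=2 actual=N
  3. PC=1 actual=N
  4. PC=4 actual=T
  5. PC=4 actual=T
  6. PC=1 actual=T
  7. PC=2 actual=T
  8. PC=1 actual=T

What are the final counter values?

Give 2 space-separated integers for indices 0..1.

Answer: 3 2

Derivation:
Ev 1: PC=2 idx=0 pred=N actual=T -> ctr[0]=2
Ev 2: PC=2 idx=0 pred=T actual=N -> ctr[0]=1
Ev 3: PC=1 idx=1 pred=N actual=N -> ctr[1]=0
Ev 4: PC=4 idx=0 pred=N actual=T -> ctr[0]=2
Ev 5: PC=4 idx=0 pred=T actual=T -> ctr[0]=3
Ev 6: PC=1 idx=1 pred=N actual=T -> ctr[1]=1
Ev 7: PC=2 idx=0 pred=T actual=T -> ctr[0]=3
Ev 8: PC=1 idx=1 pred=N actual=T -> ctr[1]=2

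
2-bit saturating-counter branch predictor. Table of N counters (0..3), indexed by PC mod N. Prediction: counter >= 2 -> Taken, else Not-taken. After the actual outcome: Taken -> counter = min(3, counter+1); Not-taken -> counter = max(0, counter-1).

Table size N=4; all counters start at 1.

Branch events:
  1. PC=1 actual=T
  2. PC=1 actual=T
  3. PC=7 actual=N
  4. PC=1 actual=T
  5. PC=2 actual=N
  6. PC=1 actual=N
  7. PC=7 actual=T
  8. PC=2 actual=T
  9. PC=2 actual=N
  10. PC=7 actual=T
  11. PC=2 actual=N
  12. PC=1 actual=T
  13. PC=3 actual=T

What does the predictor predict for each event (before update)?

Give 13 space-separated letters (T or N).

Ev 1: PC=1 idx=1 pred=N actual=T -> ctr[1]=2
Ev 2: PC=1 idx=1 pred=T actual=T -> ctr[1]=3
Ev 3: PC=7 idx=3 pred=N actual=N -> ctr[3]=0
Ev 4: PC=1 idx=1 pred=T actual=T -> ctr[1]=3
Ev 5: PC=2 idx=2 pred=N actual=N -> ctr[2]=0
Ev 6: PC=1 idx=1 pred=T actual=N -> ctr[1]=2
Ev 7: PC=7 idx=3 pred=N actual=T -> ctr[3]=1
Ev 8: PC=2 idx=2 pred=N actual=T -> ctr[2]=1
Ev 9: PC=2 idx=2 pred=N actual=N -> ctr[2]=0
Ev 10: PC=7 idx=3 pred=N actual=T -> ctr[3]=2
Ev 11: PC=2 idx=2 pred=N actual=N -> ctr[2]=0
Ev 12: PC=1 idx=1 pred=T actual=T -> ctr[1]=3
Ev 13: PC=3 idx=3 pred=T actual=T -> ctr[3]=3

Answer: N T N T N T N N N N N T T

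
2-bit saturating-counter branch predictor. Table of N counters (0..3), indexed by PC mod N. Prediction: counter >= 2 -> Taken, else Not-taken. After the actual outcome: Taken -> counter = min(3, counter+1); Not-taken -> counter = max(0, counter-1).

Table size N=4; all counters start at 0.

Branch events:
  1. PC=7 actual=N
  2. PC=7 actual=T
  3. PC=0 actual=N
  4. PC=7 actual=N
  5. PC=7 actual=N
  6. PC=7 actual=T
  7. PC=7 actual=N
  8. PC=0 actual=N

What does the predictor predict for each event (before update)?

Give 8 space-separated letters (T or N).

Ev 1: PC=7 idx=3 pred=N actual=N -> ctr[3]=0
Ev 2: PC=7 idx=3 pred=N actual=T -> ctr[3]=1
Ev 3: PC=0 idx=0 pred=N actual=N -> ctr[0]=0
Ev 4: PC=7 idx=3 pred=N actual=N -> ctr[3]=0
Ev 5: PC=7 idx=3 pred=N actual=N -> ctr[3]=0
Ev 6: PC=7 idx=3 pred=N actual=T -> ctr[3]=1
Ev 7: PC=7 idx=3 pred=N actual=N -> ctr[3]=0
Ev 8: PC=0 idx=0 pred=N actual=N -> ctr[0]=0

Answer: N N N N N N N N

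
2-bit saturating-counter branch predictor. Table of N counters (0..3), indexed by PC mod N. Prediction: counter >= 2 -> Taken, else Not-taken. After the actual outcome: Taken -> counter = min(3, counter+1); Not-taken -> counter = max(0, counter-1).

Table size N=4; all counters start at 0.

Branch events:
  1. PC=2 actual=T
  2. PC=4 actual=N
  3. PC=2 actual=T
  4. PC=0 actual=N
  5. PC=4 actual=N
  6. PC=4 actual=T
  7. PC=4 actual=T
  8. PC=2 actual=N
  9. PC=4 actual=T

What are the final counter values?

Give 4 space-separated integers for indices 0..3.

Ev 1: PC=2 idx=2 pred=N actual=T -> ctr[2]=1
Ev 2: PC=4 idx=0 pred=N actual=N -> ctr[0]=0
Ev 3: PC=2 idx=2 pred=N actual=T -> ctr[2]=2
Ev 4: PC=0 idx=0 pred=N actual=N -> ctr[0]=0
Ev 5: PC=4 idx=0 pred=N actual=N -> ctr[0]=0
Ev 6: PC=4 idx=0 pred=N actual=T -> ctr[0]=1
Ev 7: PC=4 idx=0 pred=N actual=T -> ctr[0]=2
Ev 8: PC=2 idx=2 pred=T actual=N -> ctr[2]=1
Ev 9: PC=4 idx=0 pred=T actual=T -> ctr[0]=3

Answer: 3 0 1 0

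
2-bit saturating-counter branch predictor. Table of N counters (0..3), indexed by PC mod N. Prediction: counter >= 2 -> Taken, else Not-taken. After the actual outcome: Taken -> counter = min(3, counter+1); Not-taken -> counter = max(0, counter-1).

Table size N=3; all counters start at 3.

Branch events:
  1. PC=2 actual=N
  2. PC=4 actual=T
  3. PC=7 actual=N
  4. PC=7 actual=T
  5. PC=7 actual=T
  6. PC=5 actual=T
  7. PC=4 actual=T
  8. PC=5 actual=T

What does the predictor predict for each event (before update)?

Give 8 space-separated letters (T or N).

Answer: T T T T T T T T

Derivation:
Ev 1: PC=2 idx=2 pred=T actual=N -> ctr[2]=2
Ev 2: PC=4 idx=1 pred=T actual=T -> ctr[1]=3
Ev 3: PC=7 idx=1 pred=T actual=N -> ctr[1]=2
Ev 4: PC=7 idx=1 pred=T actual=T -> ctr[1]=3
Ev 5: PC=7 idx=1 pred=T actual=T -> ctr[1]=3
Ev 6: PC=5 idx=2 pred=T actual=T -> ctr[2]=3
Ev 7: PC=4 idx=1 pred=T actual=T -> ctr[1]=3
Ev 8: PC=5 idx=2 pred=T actual=T -> ctr[2]=3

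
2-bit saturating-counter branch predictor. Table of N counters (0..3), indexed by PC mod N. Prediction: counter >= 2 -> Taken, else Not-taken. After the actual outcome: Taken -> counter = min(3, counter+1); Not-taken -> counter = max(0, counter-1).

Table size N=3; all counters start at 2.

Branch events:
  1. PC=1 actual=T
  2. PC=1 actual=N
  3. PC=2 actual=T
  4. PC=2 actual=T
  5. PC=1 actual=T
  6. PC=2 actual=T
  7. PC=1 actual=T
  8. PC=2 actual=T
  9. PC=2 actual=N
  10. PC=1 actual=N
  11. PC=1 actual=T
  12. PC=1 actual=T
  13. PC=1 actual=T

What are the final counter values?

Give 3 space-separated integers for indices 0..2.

Ev 1: PC=1 idx=1 pred=T actual=T -> ctr[1]=3
Ev 2: PC=1 idx=1 pred=T actual=N -> ctr[1]=2
Ev 3: PC=2 idx=2 pred=T actual=T -> ctr[2]=3
Ev 4: PC=2 idx=2 pred=T actual=T -> ctr[2]=3
Ev 5: PC=1 idx=1 pred=T actual=T -> ctr[1]=3
Ev 6: PC=2 idx=2 pred=T actual=T -> ctr[2]=3
Ev 7: PC=1 idx=1 pred=T actual=T -> ctr[1]=3
Ev 8: PC=2 idx=2 pred=T actual=T -> ctr[2]=3
Ev 9: PC=2 idx=2 pred=T actual=N -> ctr[2]=2
Ev 10: PC=1 idx=1 pred=T actual=N -> ctr[1]=2
Ev 11: PC=1 idx=1 pred=T actual=T -> ctr[1]=3
Ev 12: PC=1 idx=1 pred=T actual=T -> ctr[1]=3
Ev 13: PC=1 idx=1 pred=T actual=T -> ctr[1]=3

Answer: 2 3 2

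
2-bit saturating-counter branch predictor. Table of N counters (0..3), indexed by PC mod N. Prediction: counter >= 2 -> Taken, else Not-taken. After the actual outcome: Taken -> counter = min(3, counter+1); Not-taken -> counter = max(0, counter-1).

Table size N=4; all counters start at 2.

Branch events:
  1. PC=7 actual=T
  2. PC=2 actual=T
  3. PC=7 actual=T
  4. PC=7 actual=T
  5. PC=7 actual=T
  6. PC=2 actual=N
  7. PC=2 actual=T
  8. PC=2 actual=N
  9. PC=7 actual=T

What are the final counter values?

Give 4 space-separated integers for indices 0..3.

Ev 1: PC=7 idx=3 pred=T actual=T -> ctr[3]=3
Ev 2: PC=2 idx=2 pred=T actual=T -> ctr[2]=3
Ev 3: PC=7 idx=3 pred=T actual=T -> ctr[3]=3
Ev 4: PC=7 idx=3 pred=T actual=T -> ctr[3]=3
Ev 5: PC=7 idx=3 pred=T actual=T -> ctr[3]=3
Ev 6: PC=2 idx=2 pred=T actual=N -> ctr[2]=2
Ev 7: PC=2 idx=2 pred=T actual=T -> ctr[2]=3
Ev 8: PC=2 idx=2 pred=T actual=N -> ctr[2]=2
Ev 9: PC=7 idx=3 pred=T actual=T -> ctr[3]=3

Answer: 2 2 2 3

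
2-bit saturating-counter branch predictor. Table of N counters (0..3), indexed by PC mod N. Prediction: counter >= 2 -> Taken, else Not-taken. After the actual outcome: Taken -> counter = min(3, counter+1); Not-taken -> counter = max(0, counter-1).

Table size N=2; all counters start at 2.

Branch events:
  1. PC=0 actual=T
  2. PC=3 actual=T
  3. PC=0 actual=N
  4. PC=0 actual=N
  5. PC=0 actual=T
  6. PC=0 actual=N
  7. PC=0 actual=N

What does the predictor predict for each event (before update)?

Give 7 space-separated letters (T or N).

Answer: T T T T N T N

Derivation:
Ev 1: PC=0 idx=0 pred=T actual=T -> ctr[0]=3
Ev 2: PC=3 idx=1 pred=T actual=T -> ctr[1]=3
Ev 3: PC=0 idx=0 pred=T actual=N -> ctr[0]=2
Ev 4: PC=0 idx=0 pred=T actual=N -> ctr[0]=1
Ev 5: PC=0 idx=0 pred=N actual=T -> ctr[0]=2
Ev 6: PC=0 idx=0 pred=T actual=N -> ctr[0]=1
Ev 7: PC=0 idx=0 pred=N actual=N -> ctr[0]=0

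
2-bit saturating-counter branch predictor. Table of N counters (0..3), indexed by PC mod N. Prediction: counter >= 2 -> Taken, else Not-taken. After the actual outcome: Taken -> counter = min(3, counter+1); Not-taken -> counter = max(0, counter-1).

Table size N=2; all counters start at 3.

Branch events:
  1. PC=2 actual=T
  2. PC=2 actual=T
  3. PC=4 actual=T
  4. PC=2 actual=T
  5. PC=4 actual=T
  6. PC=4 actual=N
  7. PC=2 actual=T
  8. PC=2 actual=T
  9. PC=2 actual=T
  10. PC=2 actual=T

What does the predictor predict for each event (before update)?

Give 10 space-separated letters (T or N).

Answer: T T T T T T T T T T

Derivation:
Ev 1: PC=2 idx=0 pred=T actual=T -> ctr[0]=3
Ev 2: PC=2 idx=0 pred=T actual=T -> ctr[0]=3
Ev 3: PC=4 idx=0 pred=T actual=T -> ctr[0]=3
Ev 4: PC=2 idx=0 pred=T actual=T -> ctr[0]=3
Ev 5: PC=4 idx=0 pred=T actual=T -> ctr[0]=3
Ev 6: PC=4 idx=0 pred=T actual=N -> ctr[0]=2
Ev 7: PC=2 idx=0 pred=T actual=T -> ctr[0]=3
Ev 8: PC=2 idx=0 pred=T actual=T -> ctr[0]=3
Ev 9: PC=2 idx=0 pred=T actual=T -> ctr[0]=3
Ev 10: PC=2 idx=0 pred=T actual=T -> ctr[0]=3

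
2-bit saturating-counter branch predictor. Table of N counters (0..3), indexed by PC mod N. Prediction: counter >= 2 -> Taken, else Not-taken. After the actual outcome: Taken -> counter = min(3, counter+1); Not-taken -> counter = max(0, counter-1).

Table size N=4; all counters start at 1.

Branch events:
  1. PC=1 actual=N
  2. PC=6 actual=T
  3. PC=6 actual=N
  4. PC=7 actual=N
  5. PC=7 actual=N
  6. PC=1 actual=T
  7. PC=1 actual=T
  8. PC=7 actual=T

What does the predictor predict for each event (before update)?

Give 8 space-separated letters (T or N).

Answer: N N T N N N N N

Derivation:
Ev 1: PC=1 idx=1 pred=N actual=N -> ctr[1]=0
Ev 2: PC=6 idx=2 pred=N actual=T -> ctr[2]=2
Ev 3: PC=6 idx=2 pred=T actual=N -> ctr[2]=1
Ev 4: PC=7 idx=3 pred=N actual=N -> ctr[3]=0
Ev 5: PC=7 idx=3 pred=N actual=N -> ctr[3]=0
Ev 6: PC=1 idx=1 pred=N actual=T -> ctr[1]=1
Ev 7: PC=1 idx=1 pred=N actual=T -> ctr[1]=2
Ev 8: PC=7 idx=3 pred=N actual=T -> ctr[3]=1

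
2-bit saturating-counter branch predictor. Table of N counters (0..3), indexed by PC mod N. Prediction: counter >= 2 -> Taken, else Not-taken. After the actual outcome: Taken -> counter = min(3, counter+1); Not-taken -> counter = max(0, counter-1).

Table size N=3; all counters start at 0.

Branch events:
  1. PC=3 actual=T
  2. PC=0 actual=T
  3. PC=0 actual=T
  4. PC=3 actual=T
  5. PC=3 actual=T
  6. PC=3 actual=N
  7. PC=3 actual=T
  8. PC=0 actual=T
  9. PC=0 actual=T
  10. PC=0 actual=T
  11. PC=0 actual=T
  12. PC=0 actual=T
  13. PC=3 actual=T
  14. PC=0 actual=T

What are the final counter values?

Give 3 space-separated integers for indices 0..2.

Ev 1: PC=3 idx=0 pred=N actual=T -> ctr[0]=1
Ev 2: PC=0 idx=0 pred=N actual=T -> ctr[0]=2
Ev 3: PC=0 idx=0 pred=T actual=T -> ctr[0]=3
Ev 4: PC=3 idx=0 pred=T actual=T -> ctr[0]=3
Ev 5: PC=3 idx=0 pred=T actual=T -> ctr[0]=3
Ev 6: PC=3 idx=0 pred=T actual=N -> ctr[0]=2
Ev 7: PC=3 idx=0 pred=T actual=T -> ctr[0]=3
Ev 8: PC=0 idx=0 pred=T actual=T -> ctr[0]=3
Ev 9: PC=0 idx=0 pred=T actual=T -> ctr[0]=3
Ev 10: PC=0 idx=0 pred=T actual=T -> ctr[0]=3
Ev 11: PC=0 idx=0 pred=T actual=T -> ctr[0]=3
Ev 12: PC=0 idx=0 pred=T actual=T -> ctr[0]=3
Ev 13: PC=3 idx=0 pred=T actual=T -> ctr[0]=3
Ev 14: PC=0 idx=0 pred=T actual=T -> ctr[0]=3

Answer: 3 0 0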